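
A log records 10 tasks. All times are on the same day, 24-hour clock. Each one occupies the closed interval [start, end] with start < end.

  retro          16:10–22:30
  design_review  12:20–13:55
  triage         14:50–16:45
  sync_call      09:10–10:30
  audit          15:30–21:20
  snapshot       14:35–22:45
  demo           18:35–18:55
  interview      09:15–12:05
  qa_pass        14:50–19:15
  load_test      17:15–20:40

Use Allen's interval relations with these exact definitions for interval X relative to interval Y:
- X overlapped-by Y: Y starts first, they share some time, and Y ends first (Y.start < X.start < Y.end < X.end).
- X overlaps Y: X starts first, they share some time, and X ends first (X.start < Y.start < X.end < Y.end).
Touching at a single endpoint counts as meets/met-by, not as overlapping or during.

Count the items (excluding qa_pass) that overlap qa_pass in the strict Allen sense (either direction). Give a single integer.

3

Target qa_pass = [14:50, 19:15].
audit [15:30, 21:20] → overlapped-by → counts.
demo [18:35, 18:55] → during → no.
design_review [12:20, 13:55] → before → no.
interview [09:15, 12:05] → before → no.
load_test [17:15, 20:40] → overlapped-by → counts.
retro [16:10, 22:30] → overlapped-by → counts.
snapshot [14:35, 22:45] → contains → no.
sync_call [09:10, 10:30] → before → no.
triage [14:50, 16:45] → starts → no.
Total: 3.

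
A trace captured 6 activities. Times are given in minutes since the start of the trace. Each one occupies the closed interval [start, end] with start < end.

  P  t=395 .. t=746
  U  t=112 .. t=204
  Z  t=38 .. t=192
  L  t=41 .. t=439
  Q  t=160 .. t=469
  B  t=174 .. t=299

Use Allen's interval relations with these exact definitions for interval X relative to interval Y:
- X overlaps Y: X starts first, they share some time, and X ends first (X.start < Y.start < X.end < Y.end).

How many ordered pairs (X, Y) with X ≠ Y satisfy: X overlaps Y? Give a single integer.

9

Checking all 30 ordered pairs for relation 'overlaps'; matching pairs in alphabetical order:
(L, P): L overlaps P ✓
(L, Q): L overlaps Q ✓
(Q, P): Q overlaps P ✓
(U, B): U overlaps B ✓
(U, Q): U overlaps Q ✓
(Z, B): Z overlaps B ✓
(Z, L): Z overlaps L ✓
(Z, Q): Z overlaps Q ✓
(Z, U): Z overlaps U ✓
Count: 9.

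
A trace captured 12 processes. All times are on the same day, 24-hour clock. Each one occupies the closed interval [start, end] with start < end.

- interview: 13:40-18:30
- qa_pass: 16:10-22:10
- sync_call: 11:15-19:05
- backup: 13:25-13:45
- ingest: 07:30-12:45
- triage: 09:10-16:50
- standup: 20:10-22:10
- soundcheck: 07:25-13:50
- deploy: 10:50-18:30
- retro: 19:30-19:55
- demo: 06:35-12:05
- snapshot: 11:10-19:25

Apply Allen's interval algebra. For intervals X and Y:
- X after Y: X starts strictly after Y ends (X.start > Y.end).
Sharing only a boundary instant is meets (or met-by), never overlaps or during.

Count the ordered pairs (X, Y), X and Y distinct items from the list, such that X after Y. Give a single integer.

27

Checking all 132 ordered pairs for relation 'after'; matching pairs in alphabetical order:
(backup, demo): backup after demo ✓
(backup, ingest): backup after ingest ✓
(interview, demo): interview after demo ✓
(interview, ingest): interview after ingest ✓
(qa_pass, backup): qa_pass after backup ✓
(qa_pass, demo): qa_pass after demo ✓
(qa_pass, ingest): qa_pass after ingest ✓
(qa_pass, soundcheck): qa_pass after soundcheck ✓
(retro, backup): retro after backup ✓
(retro, demo): retro after demo ✓
(retro, deploy): retro after deploy ✓
(retro, ingest): retro after ingest ✓
(retro, interview): retro after interview ✓
(retro, snapshot): retro after snapshot ✓
(retro, soundcheck): retro after soundcheck ✓
(retro, sync_call): retro after sync_call ✓
(retro, triage): retro after triage ✓
(standup, backup): standup after backup ✓
(standup, demo): standup after demo ✓
(standup, deploy): standup after deploy ✓
(standup, ingest): standup after ingest ✓
(standup, interview): standup after interview ✓
(standup, retro): standup after retro ✓
(standup, snapshot): standup after snapshot ✓
... plus 3 further pairs not listed.
Count: 27.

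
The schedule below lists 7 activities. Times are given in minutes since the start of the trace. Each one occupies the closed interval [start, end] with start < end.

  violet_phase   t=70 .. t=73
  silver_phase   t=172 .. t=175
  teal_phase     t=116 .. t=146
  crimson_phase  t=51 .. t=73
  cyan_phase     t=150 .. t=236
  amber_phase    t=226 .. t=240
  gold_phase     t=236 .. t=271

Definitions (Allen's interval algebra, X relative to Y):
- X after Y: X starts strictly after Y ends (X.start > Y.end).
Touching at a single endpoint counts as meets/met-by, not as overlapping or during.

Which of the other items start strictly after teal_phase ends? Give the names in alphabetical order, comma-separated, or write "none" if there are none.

Target teal_phase = [t=116, t=146].
amber_phase [t=226, t=240] → after → yes.
crimson_phase [t=51, t=73] → before → no.
cyan_phase [t=150, t=236] → after → yes.
gold_phase [t=236, t=271] → after → yes.
silver_phase [t=172, t=175] → after → yes.
violet_phase [t=70, t=73] → before → no.
Result: amber_phase, cyan_phase, gold_phase, silver_phase.

amber_phase, cyan_phase, gold_phase, silver_phase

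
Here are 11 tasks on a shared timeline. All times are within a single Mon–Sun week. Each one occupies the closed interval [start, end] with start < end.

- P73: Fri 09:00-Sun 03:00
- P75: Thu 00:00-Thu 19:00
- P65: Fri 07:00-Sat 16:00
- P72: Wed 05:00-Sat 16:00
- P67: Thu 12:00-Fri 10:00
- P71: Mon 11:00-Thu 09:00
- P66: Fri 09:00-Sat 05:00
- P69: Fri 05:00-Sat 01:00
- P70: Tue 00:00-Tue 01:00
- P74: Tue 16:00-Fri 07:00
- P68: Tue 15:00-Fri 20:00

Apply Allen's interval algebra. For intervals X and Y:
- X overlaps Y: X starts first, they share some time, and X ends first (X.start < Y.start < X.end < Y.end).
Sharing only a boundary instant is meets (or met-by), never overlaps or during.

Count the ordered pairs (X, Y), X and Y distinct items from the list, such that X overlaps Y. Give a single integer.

Checking all 110 ordered pairs for relation 'overlaps'; matching pairs in alphabetical order:
(P65, P73): P65 overlaps P73 ✓
(P67, P65): P67 overlaps P65 ✓
(P67, P66): P67 overlaps P66 ✓
(P67, P69): P67 overlaps P69 ✓
(P67, P73): P67 overlaps P73 ✓
(P68, P65): P68 overlaps P65 ✓
(P68, P66): P68 overlaps P66 ✓
(P68, P69): P68 overlaps P69 ✓
(P68, P72): P68 overlaps P72 ✓
(P68, P73): P68 overlaps P73 ✓
(P69, P65): P69 overlaps P65 ✓
(P69, P66): P69 overlaps P66 ✓
(P69, P73): P69 overlaps P73 ✓
(P71, P68): P71 overlaps P68 ✓
(P71, P72): P71 overlaps P72 ✓
(P71, P74): P71 overlaps P74 ✓
(P71, P75): P71 overlaps P75 ✓
(P72, P73): P72 overlaps P73 ✓
(P74, P67): P74 overlaps P67 ✓
(P74, P69): P74 overlaps P69 ✓
(P74, P72): P74 overlaps P72 ✓
(P75, P67): P75 overlaps P67 ✓
Count: 22.

22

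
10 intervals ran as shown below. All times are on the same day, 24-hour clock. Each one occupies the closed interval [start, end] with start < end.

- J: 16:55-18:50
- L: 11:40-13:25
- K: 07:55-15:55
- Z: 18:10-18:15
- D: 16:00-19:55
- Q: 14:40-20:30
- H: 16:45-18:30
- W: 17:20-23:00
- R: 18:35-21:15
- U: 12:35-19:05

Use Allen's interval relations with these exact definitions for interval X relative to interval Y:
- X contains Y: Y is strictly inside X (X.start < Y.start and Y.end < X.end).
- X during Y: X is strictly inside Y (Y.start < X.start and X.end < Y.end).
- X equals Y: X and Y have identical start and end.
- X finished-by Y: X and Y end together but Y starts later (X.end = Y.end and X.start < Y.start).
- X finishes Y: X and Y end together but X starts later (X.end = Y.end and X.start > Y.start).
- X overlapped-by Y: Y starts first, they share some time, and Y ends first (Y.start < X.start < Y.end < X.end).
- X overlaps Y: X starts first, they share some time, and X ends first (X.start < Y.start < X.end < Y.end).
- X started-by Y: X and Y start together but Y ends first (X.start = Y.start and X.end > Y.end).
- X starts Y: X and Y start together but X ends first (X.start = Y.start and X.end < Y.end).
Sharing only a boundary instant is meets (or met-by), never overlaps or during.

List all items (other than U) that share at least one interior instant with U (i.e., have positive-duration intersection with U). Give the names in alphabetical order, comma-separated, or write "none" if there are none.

D, H, J, K, L, Q, R, W, Z

Target U = [12:35, 19:05].
D [16:00, 19:55] → overlapped-by → yes.
H [16:45, 18:30] → during → yes.
J [16:55, 18:50] → during → yes.
K [07:55, 15:55] → overlaps → yes.
L [11:40, 13:25] → overlaps → yes.
Q [14:40, 20:30] → overlapped-by → yes.
R [18:35, 21:15] → overlapped-by → yes.
W [17:20, 23:00] → overlapped-by → yes.
Z [18:10, 18:15] → during → yes.
Result: D, H, J, K, L, Q, R, W, Z.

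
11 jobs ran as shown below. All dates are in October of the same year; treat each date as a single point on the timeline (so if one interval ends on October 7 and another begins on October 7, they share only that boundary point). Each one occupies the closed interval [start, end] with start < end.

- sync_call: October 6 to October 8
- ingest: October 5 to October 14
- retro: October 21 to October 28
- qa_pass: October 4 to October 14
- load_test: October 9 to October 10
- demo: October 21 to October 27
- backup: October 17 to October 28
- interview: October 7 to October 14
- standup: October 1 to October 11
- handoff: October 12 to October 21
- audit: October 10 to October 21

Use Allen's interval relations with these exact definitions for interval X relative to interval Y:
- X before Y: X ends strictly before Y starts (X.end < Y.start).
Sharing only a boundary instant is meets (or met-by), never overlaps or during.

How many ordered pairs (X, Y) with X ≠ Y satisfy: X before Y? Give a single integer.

Checking all 110 ordered pairs for relation 'before'; matching pairs in alphabetical order:
(ingest, backup): ingest before backup ✓
(ingest, demo): ingest before demo ✓
(ingest, retro): ingest before retro ✓
(interview, backup): interview before backup ✓
(interview, demo): interview before demo ✓
(interview, retro): interview before retro ✓
(load_test, backup): load_test before backup ✓
(load_test, demo): load_test before demo ✓
(load_test, handoff): load_test before handoff ✓
(load_test, retro): load_test before retro ✓
(qa_pass, backup): qa_pass before backup ✓
(qa_pass, demo): qa_pass before demo ✓
(qa_pass, retro): qa_pass before retro ✓
(standup, backup): standup before backup ✓
(standup, demo): standup before demo ✓
(standup, handoff): standup before handoff ✓
(standup, retro): standup before retro ✓
(sync_call, audit): sync_call before audit ✓
(sync_call, backup): sync_call before backup ✓
(sync_call, demo): sync_call before demo ✓
(sync_call, handoff): sync_call before handoff ✓
(sync_call, load_test): sync_call before load_test ✓
(sync_call, retro): sync_call before retro ✓
Count: 23.

23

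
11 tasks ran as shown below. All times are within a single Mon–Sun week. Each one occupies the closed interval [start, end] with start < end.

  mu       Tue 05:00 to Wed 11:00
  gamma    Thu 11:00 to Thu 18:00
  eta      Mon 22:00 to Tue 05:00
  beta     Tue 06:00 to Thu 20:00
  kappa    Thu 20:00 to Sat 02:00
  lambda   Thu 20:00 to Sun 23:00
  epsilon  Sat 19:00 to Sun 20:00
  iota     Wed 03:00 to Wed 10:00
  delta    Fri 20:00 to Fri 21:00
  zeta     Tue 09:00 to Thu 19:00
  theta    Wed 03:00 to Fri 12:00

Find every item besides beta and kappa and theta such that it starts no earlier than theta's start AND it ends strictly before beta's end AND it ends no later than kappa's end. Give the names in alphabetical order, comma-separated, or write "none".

gamma, iota

Conditions: its start is no earlier than theta's start (X.start >= Wed 03:00) AND its end is strictly before beta's end (X.end < Thu 20:00) AND its end is no later than kappa's end (X.end <= Sat 02:00).
delta: start Fri 20:00 >= Wed 03:00? ✓; end Fri 21:00 < Thu 20:00? ✗; end Fri 21:00 <= Sat 02:00? ✓ → no.
epsilon: start Sat 19:00 >= Wed 03:00? ✓; end Sun 20:00 < Thu 20:00? ✗; end Sun 20:00 <= Sat 02:00? ✗ → no.
eta: start Mon 22:00 >= Wed 03:00? ✗; end Tue 05:00 < Thu 20:00? ✓; end Tue 05:00 <= Sat 02:00? ✓ → no.
gamma: start Thu 11:00 >= Wed 03:00? ✓; end Thu 18:00 < Thu 20:00? ✓; end Thu 18:00 <= Sat 02:00? ✓ → yes.
iota: start Wed 03:00 >= Wed 03:00? ✓; end Wed 10:00 < Thu 20:00? ✓; end Wed 10:00 <= Sat 02:00? ✓ → yes.
lambda: start Thu 20:00 >= Wed 03:00? ✓; end Sun 23:00 < Thu 20:00? ✗; end Sun 23:00 <= Sat 02:00? ✗ → no.
mu: start Tue 05:00 >= Wed 03:00? ✗; end Wed 11:00 < Thu 20:00? ✓; end Wed 11:00 <= Sat 02:00? ✓ → no.
zeta: start Tue 09:00 >= Wed 03:00? ✗; end Thu 19:00 < Thu 20:00? ✓; end Thu 19:00 <= Sat 02:00? ✓ → no.
Result: gamma, iota.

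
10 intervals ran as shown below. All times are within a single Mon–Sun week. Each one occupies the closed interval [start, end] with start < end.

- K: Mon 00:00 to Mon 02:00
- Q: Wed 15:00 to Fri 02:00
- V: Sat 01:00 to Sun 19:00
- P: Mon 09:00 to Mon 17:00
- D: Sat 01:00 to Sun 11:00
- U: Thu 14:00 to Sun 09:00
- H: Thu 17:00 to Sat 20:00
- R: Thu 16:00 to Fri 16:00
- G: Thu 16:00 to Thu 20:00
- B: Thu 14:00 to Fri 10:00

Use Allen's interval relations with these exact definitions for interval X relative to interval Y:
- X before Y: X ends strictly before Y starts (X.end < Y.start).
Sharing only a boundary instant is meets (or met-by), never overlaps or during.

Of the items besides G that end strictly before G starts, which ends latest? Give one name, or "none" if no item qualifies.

P

Target G = [Thu 16:00, Thu 20:00].
B [Thu 14:00, Fri 10:00] → contains → excluded.
D [Sat 01:00, Sun 11:00] → after → excluded.
H [Thu 17:00, Sat 20:00] → overlapped-by → excluded.
K [Mon 00:00, Mon 02:00] → before → candidate.
P [Mon 09:00, Mon 17:00] → before → candidate.
Q [Wed 15:00, Fri 02:00] → contains → excluded.
R [Thu 16:00, Fri 16:00] → started-by → excluded.
U [Thu 14:00, Sun 09:00] → contains → excluded.
V [Sat 01:00, Sun 19:00] → after → excluded.
Among candidates, latest end is Mon 17:00 → P.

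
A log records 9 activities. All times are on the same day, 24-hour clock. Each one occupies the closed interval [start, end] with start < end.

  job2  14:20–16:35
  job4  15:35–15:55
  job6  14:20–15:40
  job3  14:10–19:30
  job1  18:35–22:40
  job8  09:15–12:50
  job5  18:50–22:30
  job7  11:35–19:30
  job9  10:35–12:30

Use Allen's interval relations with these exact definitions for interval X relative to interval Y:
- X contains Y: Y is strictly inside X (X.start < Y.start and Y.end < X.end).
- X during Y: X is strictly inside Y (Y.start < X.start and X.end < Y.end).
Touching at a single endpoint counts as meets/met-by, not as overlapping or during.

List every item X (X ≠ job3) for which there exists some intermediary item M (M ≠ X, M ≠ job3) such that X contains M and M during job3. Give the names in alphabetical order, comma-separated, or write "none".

Target job3 = [14:10, 19:30].
Intermediaries M with M during job3: job2, job4, job6.
Via job2 — items with X contains job2: job7.
Via job4 — items with X contains job4: job2, job7.
Via job6 — items with X contains job6: job7.
Union: job2, job7.

job2, job7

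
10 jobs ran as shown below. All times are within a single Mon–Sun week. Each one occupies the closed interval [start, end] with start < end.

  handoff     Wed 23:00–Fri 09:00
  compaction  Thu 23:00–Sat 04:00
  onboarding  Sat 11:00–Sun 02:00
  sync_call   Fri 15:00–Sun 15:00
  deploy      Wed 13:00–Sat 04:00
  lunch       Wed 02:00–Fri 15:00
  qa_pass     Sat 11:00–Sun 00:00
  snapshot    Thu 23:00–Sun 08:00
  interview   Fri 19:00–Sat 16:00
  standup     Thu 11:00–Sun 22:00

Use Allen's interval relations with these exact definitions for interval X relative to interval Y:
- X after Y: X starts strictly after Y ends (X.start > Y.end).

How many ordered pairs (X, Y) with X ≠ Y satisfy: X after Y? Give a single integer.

11

Checking all 90 ordered pairs for relation 'after'; matching pairs in alphabetical order:
(interview, handoff): interview after handoff ✓
(interview, lunch): interview after lunch ✓
(onboarding, compaction): onboarding after compaction ✓
(onboarding, deploy): onboarding after deploy ✓
(onboarding, handoff): onboarding after handoff ✓
(onboarding, lunch): onboarding after lunch ✓
(qa_pass, compaction): qa_pass after compaction ✓
(qa_pass, deploy): qa_pass after deploy ✓
(qa_pass, handoff): qa_pass after handoff ✓
(qa_pass, lunch): qa_pass after lunch ✓
(sync_call, handoff): sync_call after handoff ✓
Count: 11.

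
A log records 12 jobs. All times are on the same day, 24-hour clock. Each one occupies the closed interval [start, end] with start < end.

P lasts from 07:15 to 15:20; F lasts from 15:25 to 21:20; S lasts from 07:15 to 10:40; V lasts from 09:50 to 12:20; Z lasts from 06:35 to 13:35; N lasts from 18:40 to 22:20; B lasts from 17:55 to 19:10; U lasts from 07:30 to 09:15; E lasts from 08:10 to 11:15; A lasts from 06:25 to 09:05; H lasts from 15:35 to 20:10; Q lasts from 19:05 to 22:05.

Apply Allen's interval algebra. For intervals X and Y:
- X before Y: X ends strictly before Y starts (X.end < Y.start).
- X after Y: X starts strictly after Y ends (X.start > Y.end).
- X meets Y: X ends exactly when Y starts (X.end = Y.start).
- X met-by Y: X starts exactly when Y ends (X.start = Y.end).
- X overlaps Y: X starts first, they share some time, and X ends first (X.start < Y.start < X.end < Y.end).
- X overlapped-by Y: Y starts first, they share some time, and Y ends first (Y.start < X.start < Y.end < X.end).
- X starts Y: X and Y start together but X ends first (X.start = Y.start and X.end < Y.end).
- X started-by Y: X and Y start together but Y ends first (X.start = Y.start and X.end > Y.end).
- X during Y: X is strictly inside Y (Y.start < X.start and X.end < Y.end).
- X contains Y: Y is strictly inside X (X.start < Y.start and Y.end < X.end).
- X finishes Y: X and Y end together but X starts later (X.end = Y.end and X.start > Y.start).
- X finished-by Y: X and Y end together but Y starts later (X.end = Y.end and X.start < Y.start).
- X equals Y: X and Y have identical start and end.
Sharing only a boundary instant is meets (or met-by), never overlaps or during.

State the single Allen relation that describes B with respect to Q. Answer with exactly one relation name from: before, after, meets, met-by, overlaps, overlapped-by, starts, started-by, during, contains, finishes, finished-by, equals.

B = [17:55, 19:10]; Q = [19:05, 22:05].
Compare endpoints: B.start < Q.start, B.start < Q.end, B.end > Q.start, B.end < Q.end.
That pattern is 'overlaps'.

overlaps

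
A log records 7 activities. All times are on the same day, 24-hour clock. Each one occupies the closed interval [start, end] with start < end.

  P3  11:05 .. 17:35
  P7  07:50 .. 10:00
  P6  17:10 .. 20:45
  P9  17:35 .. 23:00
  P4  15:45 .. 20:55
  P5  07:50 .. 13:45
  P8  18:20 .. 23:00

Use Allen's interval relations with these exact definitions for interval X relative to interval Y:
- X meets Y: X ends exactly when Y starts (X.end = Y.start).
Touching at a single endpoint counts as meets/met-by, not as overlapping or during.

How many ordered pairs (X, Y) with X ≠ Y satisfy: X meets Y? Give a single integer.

1

Checking all 42 ordered pairs for relation 'meets'; matching pairs in alphabetical order:
(P3, P9): P3 meets P9 ✓
Count: 1.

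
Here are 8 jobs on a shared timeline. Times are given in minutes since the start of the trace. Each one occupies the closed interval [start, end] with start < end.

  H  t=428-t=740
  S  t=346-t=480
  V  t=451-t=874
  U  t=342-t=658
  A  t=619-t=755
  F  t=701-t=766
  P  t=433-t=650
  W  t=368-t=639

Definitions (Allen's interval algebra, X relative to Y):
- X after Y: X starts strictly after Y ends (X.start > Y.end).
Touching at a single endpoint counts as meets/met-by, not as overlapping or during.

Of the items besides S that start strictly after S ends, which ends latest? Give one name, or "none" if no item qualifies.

F

Target S = [t=346, t=480].
A [t=619, t=755] → after → candidate.
F [t=701, t=766] → after → candidate.
H [t=428, t=740] → overlapped-by → excluded.
P [t=433, t=650] → overlapped-by → excluded.
U [t=342, t=658] → contains → excluded.
V [t=451, t=874] → overlapped-by → excluded.
W [t=368, t=639] → overlapped-by → excluded.
Among candidates, latest end is t=766 → F.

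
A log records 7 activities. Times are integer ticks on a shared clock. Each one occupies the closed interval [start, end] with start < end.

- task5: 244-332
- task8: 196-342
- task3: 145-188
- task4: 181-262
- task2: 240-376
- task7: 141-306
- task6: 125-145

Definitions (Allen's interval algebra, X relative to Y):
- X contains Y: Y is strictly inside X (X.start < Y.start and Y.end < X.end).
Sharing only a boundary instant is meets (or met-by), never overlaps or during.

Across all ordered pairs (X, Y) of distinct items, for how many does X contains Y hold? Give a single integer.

4

Checking all 42 ordered pairs for relation 'contains'; matching pairs in alphabetical order:
(task2, task5): task2 contains task5 ✓
(task7, task3): task7 contains task3 ✓
(task7, task4): task7 contains task4 ✓
(task8, task5): task8 contains task5 ✓
Count: 4.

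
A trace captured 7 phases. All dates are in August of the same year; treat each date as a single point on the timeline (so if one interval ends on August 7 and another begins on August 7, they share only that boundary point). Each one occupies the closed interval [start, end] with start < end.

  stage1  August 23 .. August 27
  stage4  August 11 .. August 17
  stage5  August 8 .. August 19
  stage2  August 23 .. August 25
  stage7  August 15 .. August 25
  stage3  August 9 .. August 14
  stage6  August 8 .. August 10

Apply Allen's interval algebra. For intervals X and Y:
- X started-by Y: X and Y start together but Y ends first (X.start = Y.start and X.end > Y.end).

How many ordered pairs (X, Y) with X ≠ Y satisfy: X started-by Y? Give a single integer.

Checking all 42 ordered pairs for relation 'started-by'; matching pairs in alphabetical order:
(stage1, stage2): stage1 started-by stage2 ✓
(stage5, stage6): stage5 started-by stage6 ✓
Count: 2.

2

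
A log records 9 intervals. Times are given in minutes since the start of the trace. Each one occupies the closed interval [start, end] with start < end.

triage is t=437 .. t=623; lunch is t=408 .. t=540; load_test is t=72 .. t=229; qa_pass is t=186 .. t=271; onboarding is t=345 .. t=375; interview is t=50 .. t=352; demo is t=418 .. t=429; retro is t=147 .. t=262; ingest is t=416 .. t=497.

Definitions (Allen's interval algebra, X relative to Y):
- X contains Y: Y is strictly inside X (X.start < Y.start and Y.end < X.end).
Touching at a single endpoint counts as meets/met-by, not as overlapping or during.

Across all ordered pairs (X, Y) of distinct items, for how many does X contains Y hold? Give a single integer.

6

Checking all 72 ordered pairs for relation 'contains'; matching pairs in alphabetical order:
(ingest, demo): ingest contains demo ✓
(interview, load_test): interview contains load_test ✓
(interview, qa_pass): interview contains qa_pass ✓
(interview, retro): interview contains retro ✓
(lunch, demo): lunch contains demo ✓
(lunch, ingest): lunch contains ingest ✓
Count: 6.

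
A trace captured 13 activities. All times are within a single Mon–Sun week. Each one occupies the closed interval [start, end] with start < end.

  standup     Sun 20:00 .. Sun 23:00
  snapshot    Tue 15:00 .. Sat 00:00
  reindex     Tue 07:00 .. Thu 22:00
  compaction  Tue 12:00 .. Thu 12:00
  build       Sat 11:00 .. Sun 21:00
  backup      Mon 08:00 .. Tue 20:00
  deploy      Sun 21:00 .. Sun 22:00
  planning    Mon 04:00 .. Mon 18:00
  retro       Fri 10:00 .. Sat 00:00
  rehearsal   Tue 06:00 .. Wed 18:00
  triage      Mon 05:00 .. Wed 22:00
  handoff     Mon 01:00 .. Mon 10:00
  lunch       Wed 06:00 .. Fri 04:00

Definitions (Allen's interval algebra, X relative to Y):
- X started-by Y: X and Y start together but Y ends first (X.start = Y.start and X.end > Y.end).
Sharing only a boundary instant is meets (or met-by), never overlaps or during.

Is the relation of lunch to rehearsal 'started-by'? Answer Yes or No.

No

lunch = [Wed 06:00, Fri 04:00], rehearsal = [Tue 06:00, Wed 18:00].
Actual relation of lunch to rehearsal: overlapped-by.
Asked whether 'started-by' holds → No.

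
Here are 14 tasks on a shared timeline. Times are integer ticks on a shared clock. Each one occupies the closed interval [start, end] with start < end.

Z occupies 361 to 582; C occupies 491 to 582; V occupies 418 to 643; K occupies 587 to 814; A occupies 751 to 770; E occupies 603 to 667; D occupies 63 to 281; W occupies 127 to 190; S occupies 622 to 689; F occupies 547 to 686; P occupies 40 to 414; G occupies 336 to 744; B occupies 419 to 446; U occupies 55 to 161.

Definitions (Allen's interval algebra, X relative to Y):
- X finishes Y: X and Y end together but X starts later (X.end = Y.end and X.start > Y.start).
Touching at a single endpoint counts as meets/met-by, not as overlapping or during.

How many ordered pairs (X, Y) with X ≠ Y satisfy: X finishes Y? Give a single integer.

Checking all 182 ordered pairs for relation 'finishes'; matching pairs in alphabetical order:
(C, Z): C finishes Z ✓
Count: 1.

1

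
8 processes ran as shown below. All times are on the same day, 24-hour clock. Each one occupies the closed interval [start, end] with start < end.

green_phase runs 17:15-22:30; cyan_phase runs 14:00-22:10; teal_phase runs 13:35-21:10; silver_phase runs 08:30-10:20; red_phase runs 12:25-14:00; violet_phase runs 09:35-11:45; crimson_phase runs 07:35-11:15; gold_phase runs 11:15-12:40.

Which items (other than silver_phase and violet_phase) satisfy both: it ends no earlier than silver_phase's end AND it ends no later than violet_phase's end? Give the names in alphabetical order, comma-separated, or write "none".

crimson_phase

Conditions: its end is no earlier than silver_phase's end (X.end >= 10:20) AND its end is no later than violet_phase's end (X.end <= 11:45).
crimson_phase: end 11:15 >= 10:20? ✓; end 11:15 <= 11:45? ✓ → yes.
cyan_phase: end 22:10 >= 10:20? ✓; end 22:10 <= 11:45? ✗ → no.
gold_phase: end 12:40 >= 10:20? ✓; end 12:40 <= 11:45? ✗ → no.
green_phase: end 22:30 >= 10:20? ✓; end 22:30 <= 11:45? ✗ → no.
red_phase: end 14:00 >= 10:20? ✓; end 14:00 <= 11:45? ✗ → no.
teal_phase: end 21:10 >= 10:20? ✓; end 21:10 <= 11:45? ✗ → no.
Result: crimson_phase.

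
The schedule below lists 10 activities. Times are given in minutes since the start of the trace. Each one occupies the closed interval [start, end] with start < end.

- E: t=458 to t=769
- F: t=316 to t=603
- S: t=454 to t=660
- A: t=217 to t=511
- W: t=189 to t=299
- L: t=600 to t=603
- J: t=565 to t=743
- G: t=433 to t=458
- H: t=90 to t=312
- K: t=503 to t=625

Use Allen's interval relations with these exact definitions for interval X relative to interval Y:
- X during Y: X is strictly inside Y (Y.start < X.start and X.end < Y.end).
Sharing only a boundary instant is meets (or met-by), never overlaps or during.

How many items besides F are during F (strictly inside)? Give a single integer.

1

Target F = [t=316, t=603].
A [t=217, t=511] → overlaps → no.
E [t=458, t=769] → overlapped-by → no.
G [t=433, t=458] → during → counts.
H [t=90, t=312] → before → no.
J [t=565, t=743] → overlapped-by → no.
K [t=503, t=625] → overlapped-by → no.
L [t=600, t=603] → finishes → no.
S [t=454, t=660] → overlapped-by → no.
W [t=189, t=299] → before → no.
Total: 1.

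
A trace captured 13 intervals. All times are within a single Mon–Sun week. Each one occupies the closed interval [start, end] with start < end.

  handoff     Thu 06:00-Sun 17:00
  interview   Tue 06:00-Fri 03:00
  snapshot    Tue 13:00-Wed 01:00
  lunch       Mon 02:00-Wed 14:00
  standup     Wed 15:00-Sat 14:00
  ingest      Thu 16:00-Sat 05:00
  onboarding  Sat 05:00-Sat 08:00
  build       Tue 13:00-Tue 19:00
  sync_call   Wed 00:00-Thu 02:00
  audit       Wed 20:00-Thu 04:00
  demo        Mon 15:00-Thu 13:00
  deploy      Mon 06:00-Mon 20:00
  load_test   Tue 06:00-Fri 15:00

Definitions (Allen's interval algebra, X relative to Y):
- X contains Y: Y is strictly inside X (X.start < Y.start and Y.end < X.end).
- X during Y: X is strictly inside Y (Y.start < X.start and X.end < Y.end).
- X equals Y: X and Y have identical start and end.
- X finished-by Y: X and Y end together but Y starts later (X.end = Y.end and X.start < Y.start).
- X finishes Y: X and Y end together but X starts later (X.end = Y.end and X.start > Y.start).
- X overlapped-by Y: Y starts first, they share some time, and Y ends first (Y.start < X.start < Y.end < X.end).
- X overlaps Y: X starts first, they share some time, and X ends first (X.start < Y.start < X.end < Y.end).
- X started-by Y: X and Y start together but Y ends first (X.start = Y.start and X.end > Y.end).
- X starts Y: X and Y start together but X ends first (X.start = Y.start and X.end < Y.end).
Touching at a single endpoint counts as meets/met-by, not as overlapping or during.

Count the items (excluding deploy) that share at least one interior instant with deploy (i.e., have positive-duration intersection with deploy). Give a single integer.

Target deploy = [Mon 06:00, Mon 20:00].
audit [Wed 20:00, Thu 04:00] → after → no.
build [Tue 13:00, Tue 19:00] → after → no.
demo [Mon 15:00, Thu 13:00] → overlapped-by → counts.
handoff [Thu 06:00, Sun 17:00] → after → no.
ingest [Thu 16:00, Sat 05:00] → after → no.
interview [Tue 06:00, Fri 03:00] → after → no.
load_test [Tue 06:00, Fri 15:00] → after → no.
lunch [Mon 02:00, Wed 14:00] → contains → counts.
onboarding [Sat 05:00, Sat 08:00] → after → no.
snapshot [Tue 13:00, Wed 01:00] → after → no.
standup [Wed 15:00, Sat 14:00] → after → no.
sync_call [Wed 00:00, Thu 02:00] → after → no.
Total: 2.

2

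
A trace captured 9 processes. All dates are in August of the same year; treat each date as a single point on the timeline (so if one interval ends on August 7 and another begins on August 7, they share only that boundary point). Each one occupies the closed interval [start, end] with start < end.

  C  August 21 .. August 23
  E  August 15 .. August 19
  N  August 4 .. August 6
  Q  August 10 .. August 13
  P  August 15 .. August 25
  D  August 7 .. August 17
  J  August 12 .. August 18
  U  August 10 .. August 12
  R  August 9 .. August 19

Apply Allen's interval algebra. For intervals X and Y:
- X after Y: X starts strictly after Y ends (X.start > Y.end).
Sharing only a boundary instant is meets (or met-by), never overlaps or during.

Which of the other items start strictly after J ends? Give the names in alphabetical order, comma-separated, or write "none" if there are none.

C

Target J = [August 12, August 18].
C [August 21, August 23] → after → yes.
D [August 7, August 17] → overlaps → no.
E [August 15, August 19] → overlapped-by → no.
N [August 4, August 6] → before → no.
P [August 15, August 25] → overlapped-by → no.
Q [August 10, August 13] → overlaps → no.
R [August 9, August 19] → contains → no.
U [August 10, August 12] → meets → no.
Result: C.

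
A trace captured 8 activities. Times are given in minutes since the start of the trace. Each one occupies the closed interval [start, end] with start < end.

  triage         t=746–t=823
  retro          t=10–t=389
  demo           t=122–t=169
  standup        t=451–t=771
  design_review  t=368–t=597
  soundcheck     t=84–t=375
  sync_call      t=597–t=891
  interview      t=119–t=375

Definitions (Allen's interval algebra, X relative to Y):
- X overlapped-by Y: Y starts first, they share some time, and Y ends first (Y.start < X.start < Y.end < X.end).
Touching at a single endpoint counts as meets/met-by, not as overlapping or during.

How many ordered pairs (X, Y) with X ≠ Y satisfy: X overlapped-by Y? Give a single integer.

6

Checking all 56 ordered pairs for relation 'overlapped-by'; matching pairs in alphabetical order:
(design_review, interview): design_review overlapped-by interview ✓
(design_review, retro): design_review overlapped-by retro ✓
(design_review, soundcheck): design_review overlapped-by soundcheck ✓
(standup, design_review): standup overlapped-by design_review ✓
(sync_call, standup): sync_call overlapped-by standup ✓
(triage, standup): triage overlapped-by standup ✓
Count: 6.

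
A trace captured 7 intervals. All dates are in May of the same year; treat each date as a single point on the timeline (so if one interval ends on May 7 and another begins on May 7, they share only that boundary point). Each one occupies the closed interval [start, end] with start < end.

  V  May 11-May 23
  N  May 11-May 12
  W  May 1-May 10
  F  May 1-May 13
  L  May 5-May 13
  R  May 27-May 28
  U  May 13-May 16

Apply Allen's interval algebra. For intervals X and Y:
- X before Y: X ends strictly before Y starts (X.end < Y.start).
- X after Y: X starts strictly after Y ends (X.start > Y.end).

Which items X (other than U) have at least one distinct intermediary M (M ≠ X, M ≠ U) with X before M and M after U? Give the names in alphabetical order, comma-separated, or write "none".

Target U = [May 13, May 16].
Intermediaries M with M after U: R.
Via R — items with X before R: F, L, N, V, W.
Union: F, L, N, V, W.

F, L, N, V, W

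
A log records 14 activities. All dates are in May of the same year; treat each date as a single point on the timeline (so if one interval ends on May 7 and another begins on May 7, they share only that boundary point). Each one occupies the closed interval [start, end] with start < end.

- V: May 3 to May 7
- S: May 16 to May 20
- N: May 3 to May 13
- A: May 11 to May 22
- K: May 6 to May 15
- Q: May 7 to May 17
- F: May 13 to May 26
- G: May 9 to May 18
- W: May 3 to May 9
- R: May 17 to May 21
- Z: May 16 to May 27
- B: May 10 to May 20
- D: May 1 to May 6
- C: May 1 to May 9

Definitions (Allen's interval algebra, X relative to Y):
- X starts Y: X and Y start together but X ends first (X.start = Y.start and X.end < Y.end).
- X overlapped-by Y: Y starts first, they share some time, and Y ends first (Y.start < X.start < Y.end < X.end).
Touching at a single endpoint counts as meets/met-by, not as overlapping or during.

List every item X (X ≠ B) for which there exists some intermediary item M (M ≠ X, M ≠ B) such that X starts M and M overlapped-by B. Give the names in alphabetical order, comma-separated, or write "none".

S

Target B = [May 10, May 20].
Intermediaries M with M overlapped-by B: A, F, R, Z.
Via A — items with X starts A: none.
Via F — items with X starts F: none.
Via R — items with X starts R: none.
Via Z — items with X starts Z: S.
Union: S.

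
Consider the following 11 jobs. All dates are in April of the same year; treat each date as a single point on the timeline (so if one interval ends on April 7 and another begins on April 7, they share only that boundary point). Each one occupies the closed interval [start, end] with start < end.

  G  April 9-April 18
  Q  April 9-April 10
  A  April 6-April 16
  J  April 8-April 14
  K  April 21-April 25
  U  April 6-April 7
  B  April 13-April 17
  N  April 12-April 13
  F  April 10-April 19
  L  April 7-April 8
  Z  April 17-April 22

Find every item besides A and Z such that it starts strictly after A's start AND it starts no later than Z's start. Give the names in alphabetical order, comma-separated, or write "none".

Conditions: its start is strictly after A's start (X.start > April 6) AND its start is no later than Z's start (X.start <= April 17).
B: start April 13 > April 6? ✓; start April 13 <= April 17? ✓ → yes.
F: start April 10 > April 6? ✓; start April 10 <= April 17? ✓ → yes.
G: start April 9 > April 6? ✓; start April 9 <= April 17? ✓ → yes.
J: start April 8 > April 6? ✓; start April 8 <= April 17? ✓ → yes.
K: start April 21 > April 6? ✓; start April 21 <= April 17? ✗ → no.
L: start April 7 > April 6? ✓; start April 7 <= April 17? ✓ → yes.
N: start April 12 > April 6? ✓; start April 12 <= April 17? ✓ → yes.
Q: start April 9 > April 6? ✓; start April 9 <= April 17? ✓ → yes.
U: start April 6 > April 6? ✗; start April 6 <= April 17? ✓ → no.
Result: B, F, G, J, L, N, Q.

B, F, G, J, L, N, Q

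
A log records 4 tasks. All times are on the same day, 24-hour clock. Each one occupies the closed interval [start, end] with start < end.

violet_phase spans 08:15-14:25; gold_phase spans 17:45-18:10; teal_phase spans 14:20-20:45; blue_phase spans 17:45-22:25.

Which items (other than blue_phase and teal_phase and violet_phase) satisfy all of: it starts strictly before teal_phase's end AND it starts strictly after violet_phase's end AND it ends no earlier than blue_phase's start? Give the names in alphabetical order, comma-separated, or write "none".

Conditions: its start is strictly before teal_phase's end (X.start < 20:45) AND its start is strictly after violet_phase's end (X.start > 14:25) AND its end is no earlier than blue_phase's start (X.end >= 17:45).
gold_phase: start 17:45 < 20:45? ✓; start 17:45 > 14:25? ✓; end 18:10 >= 17:45? ✓ → yes.
Result: gold_phase.

gold_phase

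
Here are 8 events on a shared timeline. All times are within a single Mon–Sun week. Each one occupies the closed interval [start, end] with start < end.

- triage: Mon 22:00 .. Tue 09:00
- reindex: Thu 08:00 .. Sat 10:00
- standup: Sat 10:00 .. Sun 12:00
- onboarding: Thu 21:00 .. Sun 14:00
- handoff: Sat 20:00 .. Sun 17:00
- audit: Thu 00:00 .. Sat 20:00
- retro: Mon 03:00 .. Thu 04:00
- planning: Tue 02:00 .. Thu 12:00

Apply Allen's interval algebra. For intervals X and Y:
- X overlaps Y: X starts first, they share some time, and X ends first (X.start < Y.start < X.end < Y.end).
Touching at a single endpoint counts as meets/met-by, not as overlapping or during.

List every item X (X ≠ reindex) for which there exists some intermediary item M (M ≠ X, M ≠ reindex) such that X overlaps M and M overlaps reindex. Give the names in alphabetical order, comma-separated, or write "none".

retro, triage

Target reindex = [Thu 08:00, Sat 10:00].
Intermediaries M with M overlaps reindex: planning.
Via planning — items with X overlaps planning: retro, triage.
Union: retro, triage.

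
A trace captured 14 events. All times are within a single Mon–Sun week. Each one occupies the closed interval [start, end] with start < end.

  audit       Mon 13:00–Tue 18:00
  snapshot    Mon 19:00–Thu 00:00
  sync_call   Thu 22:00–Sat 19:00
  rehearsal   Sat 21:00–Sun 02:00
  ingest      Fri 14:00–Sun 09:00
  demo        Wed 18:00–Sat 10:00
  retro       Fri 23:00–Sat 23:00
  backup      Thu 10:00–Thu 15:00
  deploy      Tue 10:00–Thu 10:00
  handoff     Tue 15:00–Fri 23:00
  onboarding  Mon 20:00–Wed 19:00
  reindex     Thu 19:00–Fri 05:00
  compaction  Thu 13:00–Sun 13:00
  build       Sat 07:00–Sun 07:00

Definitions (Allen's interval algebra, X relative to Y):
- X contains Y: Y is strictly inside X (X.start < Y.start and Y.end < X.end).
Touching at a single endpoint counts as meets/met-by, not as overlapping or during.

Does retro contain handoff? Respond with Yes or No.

No

retro = [Fri 23:00, Sat 23:00], handoff = [Tue 15:00, Fri 23:00].
Actual relation of retro to handoff: met-by.
Asked whether 'contains' holds → No.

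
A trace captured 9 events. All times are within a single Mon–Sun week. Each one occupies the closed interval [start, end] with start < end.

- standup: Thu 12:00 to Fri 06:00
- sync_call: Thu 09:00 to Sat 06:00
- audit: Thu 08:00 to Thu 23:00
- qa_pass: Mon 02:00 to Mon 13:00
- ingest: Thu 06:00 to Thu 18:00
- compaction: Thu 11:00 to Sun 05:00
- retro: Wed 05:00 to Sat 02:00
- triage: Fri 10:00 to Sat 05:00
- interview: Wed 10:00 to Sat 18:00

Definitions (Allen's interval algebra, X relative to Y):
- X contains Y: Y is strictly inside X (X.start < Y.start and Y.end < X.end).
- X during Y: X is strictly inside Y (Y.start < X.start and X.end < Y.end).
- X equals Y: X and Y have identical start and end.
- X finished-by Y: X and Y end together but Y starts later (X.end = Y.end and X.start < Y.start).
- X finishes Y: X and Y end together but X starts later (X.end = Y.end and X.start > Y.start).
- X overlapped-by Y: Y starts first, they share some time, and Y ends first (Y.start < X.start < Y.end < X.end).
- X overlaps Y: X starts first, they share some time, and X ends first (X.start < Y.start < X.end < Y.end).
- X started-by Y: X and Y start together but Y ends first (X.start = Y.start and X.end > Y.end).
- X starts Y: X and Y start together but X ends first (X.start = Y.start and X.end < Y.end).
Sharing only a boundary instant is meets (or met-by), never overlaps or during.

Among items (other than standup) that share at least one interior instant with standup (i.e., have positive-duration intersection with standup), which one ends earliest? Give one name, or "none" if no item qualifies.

Target standup = [Thu 12:00, Fri 06:00].
audit [Thu 08:00, Thu 23:00] → overlaps → candidate.
compaction [Thu 11:00, Sun 05:00] → contains → candidate.
ingest [Thu 06:00, Thu 18:00] → overlaps → candidate.
interview [Wed 10:00, Sat 18:00] → contains → candidate.
qa_pass [Mon 02:00, Mon 13:00] → before → excluded.
retro [Wed 05:00, Sat 02:00] → contains → candidate.
sync_call [Thu 09:00, Sat 06:00] → contains → candidate.
triage [Fri 10:00, Sat 05:00] → after → excluded.
Among candidates, earliest end is Thu 18:00 → ingest.

ingest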